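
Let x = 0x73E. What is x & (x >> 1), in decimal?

x = 11100111110 = 1854
x>>1 = 01110011111
AND  = 01100011110 = 798
(x & (x >> 1) has a 1 wherever x has two consecutive 1 bits.)

798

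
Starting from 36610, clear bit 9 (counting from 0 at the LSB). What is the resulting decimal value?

x = 1000111100000010
bit 9 is currently 1; clear it via x & ~(1 << 9) = x & ~512
→ 1000110100000010 = 36098

36098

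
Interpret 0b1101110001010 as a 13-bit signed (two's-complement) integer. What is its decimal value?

-1142

pattern = 1101110001010 (MSB is 1 ⇒ negative)
Invert: 0010001110101, add 1 → 0010001110110 = 1142, so the value is -1142.
(Equivalently: 7050 - 2^13 = 7050 - 8192 = -1142.)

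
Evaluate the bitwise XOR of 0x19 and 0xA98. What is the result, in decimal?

2689

0x19 = 000000011001
0xA98 = 101010011000
XOR → 101010000001 = 2689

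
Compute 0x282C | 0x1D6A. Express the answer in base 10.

15726

0x282C = 10100000101100
0x1D6A = 01110101101010
 OR → 11110101101110 = 15726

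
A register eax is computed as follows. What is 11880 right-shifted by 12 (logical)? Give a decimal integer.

11880 = 10111001101000
shift right by 12 → 00000000000010 = 2
(equivalently, floor(11880 / 4096))

2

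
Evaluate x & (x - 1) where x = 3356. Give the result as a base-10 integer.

3352

x = 110100011100 = 3356
x - 1 = 110100011011
AND   = 110100011000 = 3352
(x & (x - 1) clears the lowest set bit of x.)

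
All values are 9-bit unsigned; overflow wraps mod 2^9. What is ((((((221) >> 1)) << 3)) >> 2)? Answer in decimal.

92

221 = 011011101
→ >> 1 → 001101110 = 110
→ << 3 (mod 2^9) → 101110000 = 368
→ >> 2 → 001011100 = 92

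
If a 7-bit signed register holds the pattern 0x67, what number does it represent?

pattern = 1100111 (MSB is 1 ⇒ negative)
Invert: 0011000, add 1 → 0011001 = 25, so the value is -25.
(Equivalently: 103 - 2^7 = 103 - 128 = -25.)

-25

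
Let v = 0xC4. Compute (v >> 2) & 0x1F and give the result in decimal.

v = 011000100
Shift right by 2: 0110001
Mask low 5 bits: 10001 = 17

17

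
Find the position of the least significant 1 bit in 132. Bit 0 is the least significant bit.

132 = 10000100
Trailing zeros: 2, so the lowest set bit is bit 2 (value 4).

2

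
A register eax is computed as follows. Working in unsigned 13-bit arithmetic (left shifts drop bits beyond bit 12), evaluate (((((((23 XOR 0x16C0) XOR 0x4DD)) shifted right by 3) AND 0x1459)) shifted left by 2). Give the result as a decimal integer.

260

23 = 0000000010111
0x16C0 = 1011011000000
→ XOR → 1011011010111 = 5847
0x4DD = 0010011011101
→ XOR → 1001000001010 = 4618
→ shifted right by 3 → 0001001000001 = 577
0x1459 = 1010001011001
→ AND → 0000001000001 = 65
→ shifted left by 2 (mod 2^13) → 0000100000100 = 260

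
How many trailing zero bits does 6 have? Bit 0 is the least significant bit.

6 = 110
Trailing zeros: 1, so the lowest set bit is bit 1 (value 2).

1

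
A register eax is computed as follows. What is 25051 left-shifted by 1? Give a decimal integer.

50102

25051 = 0110000111011011
shift left by 1 → 1100001110110110 = 50102
(equivalently, 25051 × 2^1 = 25051 × 2)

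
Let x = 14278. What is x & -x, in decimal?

2

x = 11011111000110 = 14278
-x (two's complement) = …00100000111010
AND   = 00000000000010 = 2
(x & -x isolates the lowest set bit of x.)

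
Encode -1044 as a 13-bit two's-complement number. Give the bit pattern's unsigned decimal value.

7148

1044 in 13 bits: 0010000010100
Invert: 1101111101011
Add 1:  1101111101100 = 7148
(Check: 2^13 - 1044 = 8192 - 1044 = 7148.)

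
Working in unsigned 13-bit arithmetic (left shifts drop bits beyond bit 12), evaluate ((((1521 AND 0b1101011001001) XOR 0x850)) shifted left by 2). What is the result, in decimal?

580

1521 = 0010111110001
0b1101011001001 = 1101011001001
→ AND → 0000011000001 = 193
0x850 = 0100001010000
→ XOR → 0100010010001 = 2193
→ shifted left by 2 (mod 2^13) → 0001001000100 = 580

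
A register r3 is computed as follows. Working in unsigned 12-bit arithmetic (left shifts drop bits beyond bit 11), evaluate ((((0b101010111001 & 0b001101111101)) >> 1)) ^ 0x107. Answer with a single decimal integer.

27

0b101010111001 = 101010111001
0b001101111101 = 001101111101
→ & → 001000111001 = 569
→ >> 1 → 000100011100 = 284
0x107 = 000100000111
→ ^ → 000000011011 = 27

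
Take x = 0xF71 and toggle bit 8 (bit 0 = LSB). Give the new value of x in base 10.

3697

x = 000111101110001
bit 8 is currently 1; toggle it via x ^ (1 << 8) = x ^ 256
→ 000111001110001 = 3697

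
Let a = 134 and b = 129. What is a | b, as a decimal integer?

135

134 = 10000110
129 = 10000001
 OR → 10000111 = 135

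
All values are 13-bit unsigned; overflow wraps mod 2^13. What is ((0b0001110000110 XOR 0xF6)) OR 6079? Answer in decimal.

0b0001110000110 = 0001110000110
0xF6 = 0000011110110
→ XOR → 0001101110000 = 880
6079 = 1011110111111
→ OR → 1011111111111 = 6143

6143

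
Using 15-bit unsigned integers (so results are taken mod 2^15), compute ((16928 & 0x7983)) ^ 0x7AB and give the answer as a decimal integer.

18347

16928 = 100001000100000
0x7983 = 111100110000011
→ & → 100000000000000 = 16384
0x7AB = 000011110101011
→ ^ → 100011110101011 = 18347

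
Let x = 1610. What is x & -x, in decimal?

2

x = 11001001010 = 1610
-x (two's complement) = …00110110110
AND   = 00000000010 = 2
(x & -x isolates the lowest set bit of x.)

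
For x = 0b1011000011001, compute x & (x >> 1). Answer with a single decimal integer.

520

x = 1011000011001 = 5657
x>>1 = 0101100001100
AND  = 0001000001000 = 520
(x & (x >> 1) has a 1 wherever x has two consecutive 1 bits.)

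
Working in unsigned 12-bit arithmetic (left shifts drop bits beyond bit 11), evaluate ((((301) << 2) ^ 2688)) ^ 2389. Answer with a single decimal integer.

1889

301 = 000100101101
→ << 2 (mod 2^12) → 010010110100 = 1204
2688 = 101010000000
→ ^ → 111000110100 = 3636
2389 = 100101010101
→ ^ → 011101100001 = 1889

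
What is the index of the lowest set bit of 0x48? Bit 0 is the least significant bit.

3

0x48 = 1001000
Trailing zeros: 3, so the lowest set bit is bit 3 (value 8).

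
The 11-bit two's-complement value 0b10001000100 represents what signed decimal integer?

-956

pattern = 10001000100 (MSB is 1 ⇒ negative)
Invert: 01110111011, add 1 → 01110111100 = 956, so the value is -956.
(Equivalently: 1092 - 2^11 = 1092 - 2048 = -956.)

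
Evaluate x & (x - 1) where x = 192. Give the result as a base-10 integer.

x = 11000000 = 192
x - 1 = 10111111
AND   = 10000000 = 128
(x & (x - 1) clears the lowest set bit of x.)

128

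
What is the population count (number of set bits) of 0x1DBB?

0x1DBB = 1110110111011
Count the 1s: 1 + 1 + 1 + 1 + 1 + 1 + 1 + 1 + 1 + 1 = 10

10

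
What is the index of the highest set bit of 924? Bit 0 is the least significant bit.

9

924 = 1110011100
The topmost 1 is at position 9 (since 2^9 = 512 ≤ 924 < 1024).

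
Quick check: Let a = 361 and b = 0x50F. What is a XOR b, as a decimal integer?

361 = 00101101001
0x50F = 10100001111
XOR → 10001100110 = 1126

1126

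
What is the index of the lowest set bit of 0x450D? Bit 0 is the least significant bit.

0

0x450D = 100010100001101
Trailing zeros: 0, so the lowest set bit is bit 0 (value 1).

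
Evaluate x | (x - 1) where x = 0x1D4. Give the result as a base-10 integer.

471

x = 111010100 = 468
x - 1 = 111010011
OR    = 111010111 = 471
(x | (x - 1) sets all bits below the lowest set bit.)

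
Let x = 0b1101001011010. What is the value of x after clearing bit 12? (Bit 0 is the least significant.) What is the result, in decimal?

2650

x = 1101001011010
bit 12 is currently 1; clear it via x & ~(1 << 12) = x & ~4096
→ 0101001011010 = 2650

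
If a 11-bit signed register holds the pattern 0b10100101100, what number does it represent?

-724

pattern = 10100101100 (MSB is 1 ⇒ negative)
Invert: 01011010011, add 1 → 01011010100 = 724, so the value is -724.
(Equivalently: 1324 - 2^11 = 1324 - 2048 = -724.)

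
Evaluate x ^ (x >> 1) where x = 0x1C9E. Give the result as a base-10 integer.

x = 1110010011110 = 7326
x>>1 = 0111001001111
XOR  = 1001011010001 = 4817
(x ^ (x >> 1) gives the standard binary-reflected Gray code of x.)

4817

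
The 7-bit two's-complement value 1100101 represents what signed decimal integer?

pattern = 1100101 (MSB is 1 ⇒ negative)
Invert: 0011010, add 1 → 0011011 = 27, so the value is -27.
(Equivalently: 101 - 2^7 = 101 - 128 = -27.)

-27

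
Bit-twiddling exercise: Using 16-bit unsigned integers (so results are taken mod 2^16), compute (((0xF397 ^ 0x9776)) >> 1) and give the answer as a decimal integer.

0xF397 = 1111001110010111
0x9776 = 1001011101110110
→ ^ → 0110010011100001 = 25825
→ >> 1 → 0011001001110000 = 12912

12912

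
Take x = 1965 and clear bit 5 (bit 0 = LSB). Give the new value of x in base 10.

x = 011110101101
bit 5 is currently 1; clear it via x & ~(1 << 5) = x & ~32
→ 011110001101 = 1933

1933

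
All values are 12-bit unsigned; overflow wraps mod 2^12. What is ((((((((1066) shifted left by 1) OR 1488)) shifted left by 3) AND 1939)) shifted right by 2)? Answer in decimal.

416

1066 = 010000101010
→ shifted left by 1 (mod 2^12) → 100001010100 = 2132
1488 = 010111010000
→ OR → 110111010100 = 3540
→ shifted left by 3 (mod 2^12) → 111010100000 = 3744
1939 = 011110010011
→ AND → 011010000000 = 1664
→ shifted right by 2 → 000110100000 = 416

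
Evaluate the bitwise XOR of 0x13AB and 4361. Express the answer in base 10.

0x13AB = 1001110101011
4361 = 1000100001001
XOR → 0001010100010 = 674

674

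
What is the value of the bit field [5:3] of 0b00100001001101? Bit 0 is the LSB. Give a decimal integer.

v = 00100001001101
Shift right by 3: 00100001001
Mask low 3 bits: 001 = 1

1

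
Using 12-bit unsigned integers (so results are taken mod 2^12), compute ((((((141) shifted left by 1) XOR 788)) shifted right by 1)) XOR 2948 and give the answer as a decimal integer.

141 = 000010001101
→ shifted left by 1 (mod 2^12) → 000100011010 = 282
788 = 001100010100
→ XOR → 001000001110 = 526
→ shifted right by 1 → 000100000111 = 263
2948 = 101110000100
→ XOR → 101010000011 = 2691

2691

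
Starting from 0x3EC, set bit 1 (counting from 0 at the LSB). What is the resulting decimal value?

x = 1111101100
bit 1 is currently 0; set it via x | (1 << 1) = x | 2
→ 1111101110 = 1006

1006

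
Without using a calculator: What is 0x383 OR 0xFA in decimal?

1019

0x383 = 1110000011
0xFA = 0011111010
 OR → 1111111011 = 1019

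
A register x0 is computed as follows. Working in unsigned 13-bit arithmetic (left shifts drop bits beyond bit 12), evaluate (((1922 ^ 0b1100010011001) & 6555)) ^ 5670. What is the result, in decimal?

1922 = 0011110000010
0b1100010011001 = 1100010011001
→ ^ → 1111100011011 = 7963
6555 = 1100110011011
→ & → 1100100011011 = 6427
5670 = 1011000100110
→ ^ → 0111100111101 = 3901

3901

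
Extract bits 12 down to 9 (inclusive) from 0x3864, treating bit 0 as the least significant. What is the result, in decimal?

v = 011100001100100
Shift right by 9: 011100
Mask low 4 bits: 1100 = 12

12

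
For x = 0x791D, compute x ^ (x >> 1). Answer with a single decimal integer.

x = 111100100011101 = 31005
x>>1 = 011110010001110
XOR  = 100010110010011 = 17811
(x ^ (x >> 1) gives the standard binary-reflected Gray code of x.)

17811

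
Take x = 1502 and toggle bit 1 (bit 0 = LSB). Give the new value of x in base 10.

1500

x = 10111011110
bit 1 is currently 1; toggle it via x ^ (1 << 1) = x ^ 2
→ 10111011100 = 1500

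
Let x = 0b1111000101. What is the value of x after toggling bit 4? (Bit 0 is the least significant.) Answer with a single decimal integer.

981

x = 1111000101
bit 4 is currently 0; toggle it via x ^ (1 << 4) = x ^ 16
→ 1111010101 = 981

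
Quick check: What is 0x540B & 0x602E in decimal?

16394

0x540B = 101010000001011
0x602E = 110000000101110
AND → 100000000001010 = 16394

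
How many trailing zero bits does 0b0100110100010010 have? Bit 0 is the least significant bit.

1

0b0100110100010010 = 100110100010010
Trailing zeros: 1, so the lowest set bit is bit 1 (value 2).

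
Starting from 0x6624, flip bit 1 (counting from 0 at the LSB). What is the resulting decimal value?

x = 110011000100100
bit 1 is currently 0; toggle it via x ^ (1 << 1) = x ^ 2
→ 110011000100110 = 26150

26150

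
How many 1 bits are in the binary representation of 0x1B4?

5

0x1B4 = 110110100
Count the 1s: 1 + 1 + 1 + 1 + 1 = 5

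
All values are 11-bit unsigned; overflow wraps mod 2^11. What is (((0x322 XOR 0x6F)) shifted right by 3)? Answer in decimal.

0x322 = 01100100010
0x6F = 00001101111
→ XOR → 01101001101 = 845
→ shifted right by 3 → 00001101001 = 105

105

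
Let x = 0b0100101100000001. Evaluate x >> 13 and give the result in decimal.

x = 100101100000001
shift right by 13 → 000000000000010 = 2
(equivalently, floor(19201 / 8192))

2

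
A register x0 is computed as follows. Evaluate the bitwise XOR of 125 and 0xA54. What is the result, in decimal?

125 = 000001111101
0xA54 = 101001010100
XOR → 101000101001 = 2601

2601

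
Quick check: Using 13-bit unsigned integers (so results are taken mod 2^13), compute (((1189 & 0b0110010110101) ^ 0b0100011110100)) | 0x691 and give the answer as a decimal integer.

1189 = 0010010100101
0b0110010110101 = 0110010110101
→ & → 0010010100101 = 1189
0b0100011110100 = 0100011110100
→ ^ → 0110001010001 = 3153
0x691 = 0011010010001
→ | → 0111011010001 = 3793

3793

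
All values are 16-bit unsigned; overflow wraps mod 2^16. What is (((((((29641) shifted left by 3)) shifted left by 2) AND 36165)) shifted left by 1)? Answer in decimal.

4608

29641 = 0111001111001001
→ shifted left by 3 (mod 2^16) → 1001111001001000 = 40520
→ shifted left by 2 (mod 2^16) → 0111100100100000 = 31008
36165 = 1000110101000101
→ AND → 0000100100000000 = 2304
→ shifted left by 1 (mod 2^16) → 0001001000000000 = 4608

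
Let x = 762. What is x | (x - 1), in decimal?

x = 1011111010 = 762
x - 1 = 1011111001
OR    = 1011111011 = 763
(x | (x - 1) sets all bits below the lowest set bit.)

763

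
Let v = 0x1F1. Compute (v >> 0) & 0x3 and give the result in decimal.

1

v = 111110001
Shift right by 0: 111110001
Mask low 2 bits: 01 = 1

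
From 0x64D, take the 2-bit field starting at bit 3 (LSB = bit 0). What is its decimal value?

v = 11001001101
Shift right by 3: 11001001
Mask low 2 bits: 01 = 1

1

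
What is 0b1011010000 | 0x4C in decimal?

a = 1011010000
0x4C = 0001001100
 OR → 1011011100 = 732

732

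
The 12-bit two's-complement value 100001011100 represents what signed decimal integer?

pattern = 100001011100 (MSB is 1 ⇒ negative)
Invert: 011110100011, add 1 → 011110100100 = 1956, so the value is -1956.
(Equivalently: 2140 - 2^12 = 2140 - 4096 = -1956.)

-1956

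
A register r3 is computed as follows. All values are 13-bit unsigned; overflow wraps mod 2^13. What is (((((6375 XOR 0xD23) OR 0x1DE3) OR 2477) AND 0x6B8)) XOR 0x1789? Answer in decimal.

6375 = 1100011100111
0xD23 = 0110100100011
→ XOR → 1010111000100 = 5572
0x1DE3 = 1110111100011
→ OR → 1110111100111 = 7655
2477 = 0100110101101
→ OR → 1110111101111 = 7663
0x6B8 = 0011010111000
→ AND → 0010010101000 = 1192
0x1789 = 1011110001001
→ XOR → 1001100100001 = 4897

4897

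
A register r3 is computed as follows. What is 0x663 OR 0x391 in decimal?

2035

0x663 = 11001100011
0x391 = 01110010001
 OR → 11111110011 = 2035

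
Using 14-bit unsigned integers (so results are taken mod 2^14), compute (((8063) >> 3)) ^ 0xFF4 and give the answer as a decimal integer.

3099

8063 = 01111101111111
→ >> 3 → 00001111101111 = 1007
0xFF4 = 00111111110100
→ ^ → 00110000011011 = 3099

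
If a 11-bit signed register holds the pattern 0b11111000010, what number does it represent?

-62

pattern = 11111000010 (MSB is 1 ⇒ negative)
Invert: 00000111101, add 1 → 00000111110 = 62, so the value is -62.
(Equivalently: 1986 - 2^11 = 1986 - 2048 = -62.)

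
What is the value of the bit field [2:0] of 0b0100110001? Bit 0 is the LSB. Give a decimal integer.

1

v = 0100110001
Shift right by 0: 0100110001
Mask low 3 bits: 001 = 1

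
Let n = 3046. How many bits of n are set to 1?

3046 = 101111100110
Count the 1s: 1 + 1 + 1 + 1 + 1 + 1 + 1 + 1 = 8

8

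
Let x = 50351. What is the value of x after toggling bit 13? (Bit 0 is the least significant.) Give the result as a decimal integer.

58543

x = 1100010010101111
bit 13 is currently 0; toggle it via x ^ (1 << 13) = x ^ 8192
→ 1110010010101111 = 58543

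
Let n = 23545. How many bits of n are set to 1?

11

23545 = 101101111111001
Count the 1s: 1 + 1 + 1 + 1 + 1 + 1 + 1 + 1 + 1 + 1 + 1 = 11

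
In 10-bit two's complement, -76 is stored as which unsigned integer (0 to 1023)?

76 in 10 bits: 0001001100
Invert: 1110110011
Add 1:  1110110100 = 948
(Check: 2^10 - 76 = 1024 - 76 = 948.)

948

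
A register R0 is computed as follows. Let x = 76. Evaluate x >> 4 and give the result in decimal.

4

76 = 1001100
shift right by 4 → 0000100 = 4
(equivalently, floor(76 / 16))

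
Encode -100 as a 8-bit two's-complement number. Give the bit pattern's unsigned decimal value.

156

100 in 8 bits: 01100100
Invert: 10011011
Add 1:  10011100 = 156
(Check: 2^8 - 100 = 256 - 100 = 156.)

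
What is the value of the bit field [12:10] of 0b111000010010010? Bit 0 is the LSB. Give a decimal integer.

4

v = 111000010010010
Shift right by 10: 11100
Mask low 3 bits: 100 = 4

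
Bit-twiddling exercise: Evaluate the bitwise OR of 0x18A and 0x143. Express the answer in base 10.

459

0x18A = 110001010
0x143 = 101000011
 OR → 111001011 = 459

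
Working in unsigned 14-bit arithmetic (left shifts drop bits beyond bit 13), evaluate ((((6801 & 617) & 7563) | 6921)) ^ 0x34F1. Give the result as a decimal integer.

12280

6801 = 01101010010001
617 = 00001001101001
→ & → 00001000000001 = 513
7563 = 01110110001011
→ & → 00000000000001 = 1
6921 = 01101100001001
→ | → 01101100001001 = 6921
0x34F1 = 11010011110001
→ ^ → 10111111111000 = 12280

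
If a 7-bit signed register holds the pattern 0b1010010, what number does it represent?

-46

pattern = 1010010 (MSB is 1 ⇒ negative)
Invert: 0101101, add 1 → 0101110 = 46, so the value is -46.
(Equivalently: 82 - 2^7 = 82 - 128 = -46.)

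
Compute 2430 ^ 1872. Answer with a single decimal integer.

3630

2430 = 100101111110
1872 = 011101010000
XOR → 111000101110 = 3630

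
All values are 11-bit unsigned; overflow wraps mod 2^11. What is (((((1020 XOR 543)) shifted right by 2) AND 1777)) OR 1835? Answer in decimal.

1020 = 01111111100
543 = 01000011111
→ XOR → 00111100011 = 483
→ shifted right by 2 → 00001111000 = 120
1777 = 11011110001
→ AND → 00001110000 = 112
1835 = 11100101011
→ OR → 11101111011 = 1915

1915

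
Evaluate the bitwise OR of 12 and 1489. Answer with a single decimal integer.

1501

12 = 00000001100
1489 = 10111010001
 OR → 10111011101 = 1501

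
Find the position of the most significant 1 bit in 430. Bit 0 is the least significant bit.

8

430 = 110101110
The topmost 1 is at position 8 (since 2^8 = 256 ≤ 430 < 512).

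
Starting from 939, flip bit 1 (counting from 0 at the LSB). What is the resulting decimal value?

937

x = 00001110101011
bit 1 is currently 1; toggle it via x ^ (1 << 1) = x ^ 2
→ 00001110101001 = 937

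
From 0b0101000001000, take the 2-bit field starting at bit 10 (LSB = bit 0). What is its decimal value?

v = 0101000001000
Shift right by 10: 010
Mask low 2 bits: 10 = 2

2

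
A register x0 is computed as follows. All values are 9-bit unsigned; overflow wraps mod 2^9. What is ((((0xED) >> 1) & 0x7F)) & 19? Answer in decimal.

18

0xED = 011101101
→ >> 1 → 001110110 = 118
0x7F = 001111111
→ & → 001110110 = 118
19 = 000010011
→ & → 000010010 = 18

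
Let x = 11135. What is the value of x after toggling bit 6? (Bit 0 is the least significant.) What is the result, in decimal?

x = 10101101111111
bit 6 is currently 1; toggle it via x ^ (1 << 6) = x ^ 64
→ 10101100111111 = 11071

11071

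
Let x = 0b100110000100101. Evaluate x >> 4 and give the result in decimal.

1218

x = 100110000100101
shift right by 4 → 000010011000010 = 1218
(equivalently, floor(19493 / 16))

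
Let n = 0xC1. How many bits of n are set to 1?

0xC1 = 11000001
Count the 1s: 1 + 1 + 1 = 3

3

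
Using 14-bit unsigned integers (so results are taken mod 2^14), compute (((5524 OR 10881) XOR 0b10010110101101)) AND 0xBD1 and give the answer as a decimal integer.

2576

5524 = 01010110010100
10881 = 10101010000001
→ OR → 11111110010101 = 16277
0b10010110101101 = 10010110101101
→ XOR → 01101000111000 = 6712
0xBD1 = 00101111010001
→ AND → 00101000010000 = 2576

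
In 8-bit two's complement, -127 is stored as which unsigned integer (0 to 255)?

127 in 8 bits: 01111111
Invert: 10000000
Add 1:  10000001 = 129
(Check: 2^8 - 127 = 256 - 127 = 129.)

129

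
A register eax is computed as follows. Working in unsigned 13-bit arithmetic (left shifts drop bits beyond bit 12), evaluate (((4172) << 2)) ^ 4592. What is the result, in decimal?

4172 = 1000001001100
→ << 2 (mod 2^13) → 0000100110000 = 304
4592 = 1000111110000
→ ^ → 1000011000000 = 4288

4288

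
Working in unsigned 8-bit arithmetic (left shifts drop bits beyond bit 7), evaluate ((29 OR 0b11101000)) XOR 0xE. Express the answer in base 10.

29 = 00011101
0b11101000 = 11101000
→ OR → 11111101 = 253
0xE = 00001110
→ XOR → 11110011 = 243

243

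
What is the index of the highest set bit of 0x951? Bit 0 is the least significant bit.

11

0x951 = 100101010001
The topmost 1 is at position 11 (since 2^11 = 2048 ≤ 2385 < 4096).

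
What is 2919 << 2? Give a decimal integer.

2919 = 00101101100111
shift left by 2 → 10110110011100 = 11676
(equivalently, 2919 × 2^2 = 2919 × 4)

11676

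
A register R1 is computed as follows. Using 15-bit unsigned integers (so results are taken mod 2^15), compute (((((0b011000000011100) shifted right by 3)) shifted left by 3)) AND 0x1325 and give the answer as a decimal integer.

0b011000000011100 = 011000000011100
→ shifted right by 3 → 000011000000011 = 1539
→ shifted left by 3 (mod 2^15) → 011000000011000 = 12312
0x1325 = 001001100100101
→ AND → 001000000000000 = 4096

4096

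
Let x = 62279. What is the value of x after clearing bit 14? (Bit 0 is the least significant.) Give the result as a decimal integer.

45895

x = 1111001101000111
bit 14 is currently 1; clear it via x & ~(1 << 14) = x & ~16384
→ 1011001101000111 = 45895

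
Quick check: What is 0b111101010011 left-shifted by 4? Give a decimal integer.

x = 0000111101010011
shift left by 4 → 1111010100110000 = 62768
(equivalently, 3923 × 2^4 = 3923 × 16)

62768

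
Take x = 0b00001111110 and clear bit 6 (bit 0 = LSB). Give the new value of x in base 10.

x = 00001111110
bit 6 is currently 1; clear it via x & ~(1 << 6) = x & ~64
→ 00000111110 = 62

62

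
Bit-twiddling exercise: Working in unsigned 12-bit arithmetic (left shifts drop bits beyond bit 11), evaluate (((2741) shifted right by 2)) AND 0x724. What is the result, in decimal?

548

2741 = 101010110101
→ shifted right by 2 → 001010101101 = 685
0x724 = 011100100100
→ AND → 001000100100 = 548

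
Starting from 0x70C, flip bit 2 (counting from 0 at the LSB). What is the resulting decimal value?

x = 11100001100
bit 2 is currently 1; toggle it via x ^ (1 << 2) = x ^ 4
→ 11100001000 = 1800

1800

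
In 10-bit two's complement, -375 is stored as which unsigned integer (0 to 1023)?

649

375 in 10 bits: 0101110111
Invert: 1010001000
Add 1:  1010001001 = 649
(Check: 2^10 - 375 = 1024 - 375 = 649.)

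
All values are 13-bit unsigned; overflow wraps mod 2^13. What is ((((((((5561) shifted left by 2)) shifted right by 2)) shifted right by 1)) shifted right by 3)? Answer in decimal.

5561 = 1010110111001
→ shifted left by 2 (mod 2^13) → 1011011100100 = 5860
→ shifted right by 2 → 0010110111001 = 1465
→ shifted right by 1 → 0001011011100 = 732
→ shifted right by 3 → 0000001011011 = 91

91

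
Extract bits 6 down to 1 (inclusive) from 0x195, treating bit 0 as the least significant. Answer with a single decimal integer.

10

v = 0000110010101
Shift right by 1: 000011001010
Mask low 6 bits: 001010 = 10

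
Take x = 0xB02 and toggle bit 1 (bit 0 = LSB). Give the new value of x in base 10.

x = 101100000010
bit 1 is currently 1; toggle it via x ^ (1 << 1) = x ^ 2
→ 101100000000 = 2816

2816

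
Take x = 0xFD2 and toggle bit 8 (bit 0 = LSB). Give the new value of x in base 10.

3794

x = 111111010010
bit 8 is currently 1; toggle it via x ^ (1 << 8) = x ^ 256
→ 111011010010 = 3794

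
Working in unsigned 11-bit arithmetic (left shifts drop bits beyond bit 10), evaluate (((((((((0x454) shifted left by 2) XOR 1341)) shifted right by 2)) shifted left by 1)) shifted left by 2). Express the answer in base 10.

0x454 = 10001010100
→ shifted left by 2 (mod 2^11) → 00101010000 = 336
1341 = 10100111101
→ XOR → 10001101101 = 1133
→ shifted right by 2 → 00100011011 = 283
→ shifted left by 1 (mod 2^11) → 01000110110 = 566
→ shifted left by 2 (mod 2^11) → 00011011000 = 216

216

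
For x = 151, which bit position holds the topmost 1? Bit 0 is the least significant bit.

151 = 10010111
The topmost 1 is at position 7 (since 2^7 = 128 ≤ 151 < 256).

7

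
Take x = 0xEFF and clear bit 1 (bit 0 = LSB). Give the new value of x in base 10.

x = 111011111111
bit 1 is currently 1; clear it via x & ~(1 << 1) = x & ~2
→ 111011111101 = 3837

3837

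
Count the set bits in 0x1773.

9

0x1773 = 1011101110011
Count the 1s: 1 + 1 + 1 + 1 + 1 + 1 + 1 + 1 + 1 = 9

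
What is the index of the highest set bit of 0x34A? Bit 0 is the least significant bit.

9

0x34A = 1101001010
The topmost 1 is at position 9 (since 2^9 = 512 ≤ 842 < 1024).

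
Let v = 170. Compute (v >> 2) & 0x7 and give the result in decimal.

v = 010101010
Shift right by 2: 0101010
Mask low 3 bits: 010 = 2

2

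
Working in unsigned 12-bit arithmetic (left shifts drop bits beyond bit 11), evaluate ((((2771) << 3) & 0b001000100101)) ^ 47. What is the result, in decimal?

2771 = 101011010011
→ << 3 (mod 2^12) → 011010011000 = 1688
0b001000100101 = 001000100101
→ & → 001000000000 = 512
47 = 000000101111
→ ^ → 001000101111 = 559

559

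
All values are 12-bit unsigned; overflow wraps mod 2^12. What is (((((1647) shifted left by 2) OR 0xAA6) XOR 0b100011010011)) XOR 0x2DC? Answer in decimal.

433

1647 = 011001101111
→ shifted left by 2 (mod 2^12) → 100110111100 = 2492
0xAA6 = 101010100110
→ OR → 101110111110 = 3006
0b100011010011 = 100011010011
→ XOR → 001101101101 = 877
0x2DC = 001011011100
→ XOR → 000110110001 = 433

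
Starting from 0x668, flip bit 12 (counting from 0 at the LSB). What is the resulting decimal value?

x = 0011001101000
bit 12 is currently 0; toggle it via x ^ (1 << 12) = x ^ 4096
→ 1011001101000 = 5736

5736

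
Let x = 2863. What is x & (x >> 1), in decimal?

x = 101100101111 = 2863
x>>1 = 010110010111
AND  = 000100000111 = 263
(x & (x >> 1) has a 1 wherever x has two consecutive 1 bits.)

263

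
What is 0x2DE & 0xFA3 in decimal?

642

0x2DE = 001011011110
0xFA3 = 111110100011
AND → 001010000010 = 642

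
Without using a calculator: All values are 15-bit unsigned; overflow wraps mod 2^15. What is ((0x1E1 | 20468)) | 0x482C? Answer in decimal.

0x1E1 = 000000111100001
20468 = 100111111110100
→ | → 100111111110101 = 20469
0x482C = 100100000101100
→ | → 100111111111101 = 20477

20477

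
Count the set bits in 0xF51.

0xF51 = 111101010001
Count the 1s: 1 + 1 + 1 + 1 + 1 + 1 + 1 = 7

7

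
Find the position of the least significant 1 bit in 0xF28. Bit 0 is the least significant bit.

3

0xF28 = 111100101000
Trailing zeros: 3, so the lowest set bit is bit 3 (value 8).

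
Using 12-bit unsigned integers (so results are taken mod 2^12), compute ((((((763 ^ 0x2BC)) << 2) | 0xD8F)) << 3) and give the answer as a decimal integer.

763 = 001011111011
0x2BC = 001010111100
→ ^ → 000001000111 = 71
→ << 2 (mod 2^12) → 000100011100 = 284
0xD8F = 110110001111
→ | → 110110011111 = 3487
→ << 3 (mod 2^12) → 110011111000 = 3320

3320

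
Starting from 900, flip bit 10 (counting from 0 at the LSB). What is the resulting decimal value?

x = 001110000100
bit 10 is currently 0; toggle it via x ^ (1 << 10) = x ^ 1024
→ 011110000100 = 1924

1924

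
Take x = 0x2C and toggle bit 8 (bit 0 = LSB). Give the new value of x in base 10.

300

x = 000101100
bit 8 is currently 0; toggle it via x ^ (1 << 8) = x ^ 256
→ 100101100 = 300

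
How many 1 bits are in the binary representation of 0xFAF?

10

0xFAF = 111110101111
Count the 1s: 1 + 1 + 1 + 1 + 1 + 1 + 1 + 1 + 1 + 1 = 10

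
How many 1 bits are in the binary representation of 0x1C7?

6

0x1C7 = 111000111
Count the 1s: 1 + 1 + 1 + 1 + 1 + 1 = 6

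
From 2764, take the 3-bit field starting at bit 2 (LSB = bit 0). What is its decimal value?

v = 101011001100
Shift right by 2: 1010110011
Mask low 3 bits: 011 = 3

3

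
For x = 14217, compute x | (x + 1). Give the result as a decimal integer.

14219

x = 11011110001001 = 14217
x + 1 = 11011110001010
OR    = 11011110001011 = 14219
(x | (x + 1) sets the lowest cleared bit.)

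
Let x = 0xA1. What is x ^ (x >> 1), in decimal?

241

x = 10100001 = 161
x>>1 = 01010000
XOR  = 11110001 = 241
(x ^ (x >> 1) gives the standard binary-reflected Gray code of x.)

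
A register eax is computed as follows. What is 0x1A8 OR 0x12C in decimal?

0x1A8 = 110101000
0x12C = 100101100
 OR → 110101100 = 428

428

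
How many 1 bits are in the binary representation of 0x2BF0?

8

0x2BF0 = 10101111110000
Count the 1s: 1 + 1 + 1 + 1 + 1 + 1 + 1 + 1 = 8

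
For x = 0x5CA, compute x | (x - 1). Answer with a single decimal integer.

x = 10111001010 = 1482
x - 1 = 10111001001
OR    = 10111001011 = 1483
(x | (x - 1) sets all bits below the lowest set bit.)

1483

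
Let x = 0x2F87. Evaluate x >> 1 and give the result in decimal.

0x2F87 = 10111110000111
shift right by 1 → 01011111000011 = 6083
(equivalently, floor(12167 / 2))

6083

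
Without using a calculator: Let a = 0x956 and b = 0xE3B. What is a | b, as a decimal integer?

0x956 = 100101010110
0xE3B = 111000111011
 OR → 111101111111 = 3967

3967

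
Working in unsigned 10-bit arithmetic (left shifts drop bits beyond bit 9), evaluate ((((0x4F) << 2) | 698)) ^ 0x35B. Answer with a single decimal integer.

0x4F = 0001001111
→ << 2 (mod 2^10) → 0100111100 = 316
698 = 1010111010
→ | → 1110111110 = 958
0x35B = 1101011011
→ ^ → 0011100101 = 229

229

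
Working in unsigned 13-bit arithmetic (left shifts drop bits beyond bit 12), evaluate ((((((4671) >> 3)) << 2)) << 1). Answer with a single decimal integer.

4671 = 1001000111111
→ >> 3 → 0001001000111 = 583
→ << 2 (mod 2^13) → 0100100011100 = 2332
→ << 1 (mod 2^13) → 1001000111000 = 4664

4664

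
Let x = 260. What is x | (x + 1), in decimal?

261

x = 100000100 = 260
x + 1 = 100000101
OR    = 100000101 = 261
(x | (x + 1) sets the lowest cleared bit.)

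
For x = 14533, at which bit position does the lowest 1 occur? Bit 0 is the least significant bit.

14533 = 11100011000101
Trailing zeros: 0, so the lowest set bit is bit 0 (value 1).

0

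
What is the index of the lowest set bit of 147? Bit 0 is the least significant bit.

147 = 10010011
Trailing zeros: 0, so the lowest set bit is bit 0 (value 1).

0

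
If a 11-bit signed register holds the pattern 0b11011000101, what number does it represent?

pattern = 11011000101 (MSB is 1 ⇒ negative)
Invert: 00100111010, add 1 → 00100111011 = 315, so the value is -315.
(Equivalently: 1733 - 2^11 = 1733 - 2048 = -315.)

-315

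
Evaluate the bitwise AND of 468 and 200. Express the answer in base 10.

468 = 111010100
200 = 011001000
AND → 011000000 = 192

192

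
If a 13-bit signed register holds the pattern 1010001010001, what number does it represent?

-2991

pattern = 1010001010001 (MSB is 1 ⇒ negative)
Invert: 0101110101110, add 1 → 0101110101111 = 2991, so the value is -2991.
(Equivalently: 5201 - 2^13 = 5201 - 8192 = -2991.)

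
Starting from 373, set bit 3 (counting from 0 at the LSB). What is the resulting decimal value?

381

x = 101110101
bit 3 is currently 0; set it via x | (1 << 3) = x | 8
→ 101111101 = 381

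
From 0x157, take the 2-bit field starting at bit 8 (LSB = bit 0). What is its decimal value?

v = 00101010111
Shift right by 8: 001
Mask low 2 bits: 01 = 1

1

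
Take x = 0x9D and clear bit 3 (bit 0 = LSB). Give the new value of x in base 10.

149

x = 0010011101
bit 3 is currently 1; clear it via x & ~(1 << 3) = x & ~8
→ 0010010101 = 149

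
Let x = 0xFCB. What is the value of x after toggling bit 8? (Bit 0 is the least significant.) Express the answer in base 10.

3787

x = 000111111001011
bit 8 is currently 1; toggle it via x ^ (1 << 8) = x ^ 256
→ 000111011001011 = 3787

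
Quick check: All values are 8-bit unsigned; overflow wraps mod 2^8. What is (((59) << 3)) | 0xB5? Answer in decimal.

59 = 00111011
→ << 3 (mod 2^8) → 11011000 = 216
0xB5 = 10110101
→ | → 11111101 = 253

253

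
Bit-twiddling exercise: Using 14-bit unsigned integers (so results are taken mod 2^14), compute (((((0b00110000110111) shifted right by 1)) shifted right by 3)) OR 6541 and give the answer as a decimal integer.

6607

0b00110000110111 = 00110000110111
→ shifted right by 1 → 00011000011011 = 1563
→ shifted right by 3 → 00000011000011 = 195
6541 = 01100110001101
→ OR → 01100111001111 = 6607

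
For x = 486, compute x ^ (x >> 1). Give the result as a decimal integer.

x = 111100110 = 486
x>>1 = 011110011
XOR  = 100010101 = 277
(x ^ (x >> 1) gives the standard binary-reflected Gray code of x.)

277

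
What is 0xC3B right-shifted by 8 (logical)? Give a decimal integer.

12

0xC3B = 110000111011
shift right by 8 → 000000001100 = 12
(equivalently, floor(3131 / 256))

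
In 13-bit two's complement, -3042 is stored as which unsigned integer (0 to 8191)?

5150

3042 in 13 bits: 0101111100010
Invert: 1010000011101
Add 1:  1010000011110 = 5150
(Check: 2^13 - 3042 = 8192 - 3042 = 5150.)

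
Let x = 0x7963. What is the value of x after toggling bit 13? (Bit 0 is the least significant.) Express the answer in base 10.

22883

x = 111100101100011
bit 13 is currently 1; toggle it via x ^ (1 << 13) = x ^ 8192
→ 101100101100011 = 22883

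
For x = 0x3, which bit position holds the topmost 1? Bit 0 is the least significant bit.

0x3 = 11
The topmost 1 is at position 1 (since 2^1 = 2 ≤ 3 < 4).

1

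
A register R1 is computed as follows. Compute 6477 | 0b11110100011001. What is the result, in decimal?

6477 = 01100101001101
b = 11110100011001
 OR → 11110101011101 = 15709

15709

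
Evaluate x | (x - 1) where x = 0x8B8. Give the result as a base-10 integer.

x = 100010111000 = 2232
x - 1 = 100010110111
OR    = 100010111111 = 2239
(x | (x - 1) sets all bits below the lowest set bit.)

2239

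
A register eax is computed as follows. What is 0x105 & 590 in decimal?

0x105 = 0100000101
590 = 1001001110
AND → 0000000100 = 4

4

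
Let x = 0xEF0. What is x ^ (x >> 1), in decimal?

2440

x = 111011110000 = 3824
x>>1 = 011101111000
XOR  = 100110001000 = 2440
(x ^ (x >> 1) gives the standard binary-reflected Gray code of x.)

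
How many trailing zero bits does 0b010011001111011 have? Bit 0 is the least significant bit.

0b010011001111011 = 10011001111011
Trailing zeros: 0, so the lowest set bit is bit 0 (value 1).

0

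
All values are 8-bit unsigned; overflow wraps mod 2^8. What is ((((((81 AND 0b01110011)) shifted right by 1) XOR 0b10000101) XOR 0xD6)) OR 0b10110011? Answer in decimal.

81 = 01010001
0b01110011 = 01110011
→ AND → 01010001 = 81
→ shifted right by 1 → 00101000 = 40
0b10000101 = 10000101
→ XOR → 10101101 = 173
0xD6 = 11010110
→ XOR → 01111011 = 123
0b10110011 = 10110011
→ OR → 11111011 = 251

251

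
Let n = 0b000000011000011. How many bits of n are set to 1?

4

n = 11000011
Count the 1s: 1 + 1 + 1 + 1 = 4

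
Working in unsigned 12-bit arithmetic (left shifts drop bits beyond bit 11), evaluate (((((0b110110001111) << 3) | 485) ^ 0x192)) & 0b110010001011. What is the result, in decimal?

3083

0b110110001111 = 110110001111
→ << 3 (mod 2^12) → 110001111000 = 3192
485 = 000111100101
→ | → 110111111101 = 3581
0x192 = 000110010010
→ ^ → 110001101111 = 3183
0b110010001011 = 110010001011
→ & → 110000001011 = 3083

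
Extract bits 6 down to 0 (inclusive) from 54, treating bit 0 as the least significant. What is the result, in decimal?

54

v = 00110110
Shift right by 0: 00110110
Mask low 7 bits: 0110110 = 54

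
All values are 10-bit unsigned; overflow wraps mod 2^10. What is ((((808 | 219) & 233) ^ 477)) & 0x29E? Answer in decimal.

20

808 = 1100101000
219 = 0011011011
→ | → 1111111011 = 1019
233 = 0011101001
→ & → 0011101001 = 233
477 = 0111011101
→ ^ → 0100110100 = 308
0x29E = 1010011110
→ & → 0000010100 = 20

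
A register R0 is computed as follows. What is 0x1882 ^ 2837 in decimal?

0x1882 = 1100010000010
2837 = 0101100010101
XOR → 1001110010111 = 5015

5015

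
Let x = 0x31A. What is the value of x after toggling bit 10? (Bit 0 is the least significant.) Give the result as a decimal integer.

x = 01100011010
bit 10 is currently 0; toggle it via x ^ (1 << 10) = x ^ 1024
→ 11100011010 = 1818

1818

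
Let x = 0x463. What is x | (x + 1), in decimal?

x = 10001100011 = 1123
x + 1 = 10001100100
OR    = 10001100111 = 1127
(x | (x + 1) sets the lowest cleared bit.)

1127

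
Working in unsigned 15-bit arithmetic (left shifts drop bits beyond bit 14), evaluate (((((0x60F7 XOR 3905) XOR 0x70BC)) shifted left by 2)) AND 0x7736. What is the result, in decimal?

29728

0x60F7 = 110000011110111
3905 = 000111101000001
→ XOR → 110111110110110 = 28598
0x70BC = 111000010111100
→ XOR → 001111100001010 = 7946
→ shifted left by 2 (mod 2^15) → 111110000101000 = 31784
0x7736 = 111011100110110
→ AND → 111010000100000 = 29728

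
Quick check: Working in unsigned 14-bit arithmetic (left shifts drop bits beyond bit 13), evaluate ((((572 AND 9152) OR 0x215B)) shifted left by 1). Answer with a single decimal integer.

572 = 00001000111100
9152 = 10001111000000
→ AND → 00001000000000 = 512
0x215B = 10000101011011
→ OR → 10001101011011 = 9051
→ shifted left by 1 (mod 2^14) → 00011010110110 = 1718

1718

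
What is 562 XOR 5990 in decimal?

562 = 0001000110010
5990 = 1011101100110
XOR → 1010101010100 = 5460

5460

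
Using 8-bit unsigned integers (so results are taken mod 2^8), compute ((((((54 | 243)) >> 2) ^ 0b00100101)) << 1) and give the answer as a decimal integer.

54 = 00110110
243 = 11110011
→ | → 11110111 = 247
→ >> 2 → 00111101 = 61
0b00100101 = 00100101
→ ^ → 00011000 = 24
→ << 1 (mod 2^8) → 00110000 = 48

48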